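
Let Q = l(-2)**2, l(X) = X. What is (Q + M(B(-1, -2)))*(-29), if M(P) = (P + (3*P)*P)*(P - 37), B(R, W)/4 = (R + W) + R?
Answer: 1155708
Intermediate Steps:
B(R, W) = 4*W + 8*R (B(R, W) = 4*((R + W) + R) = 4*(W + 2*R) = 4*W + 8*R)
M(P) = (-37 + P)*(P + 3*P**2) (M(P) = (P + 3*P**2)*(-37 + P) = (-37 + P)*(P + 3*P**2))
Q = 4 (Q = (-2)**2 = 4)
(Q + M(B(-1, -2)))*(-29) = (4 + (4*(-2) + 8*(-1))*(-37 - 110*(4*(-2) + 8*(-1)) + 3*(4*(-2) + 8*(-1))**2))*(-29) = (4 + (-8 - 8)*(-37 - 110*(-8 - 8) + 3*(-8 - 8)**2))*(-29) = (4 - 16*(-37 - 110*(-16) + 3*(-16)**2))*(-29) = (4 - 16*(-37 + 1760 + 3*256))*(-29) = (4 - 16*(-37 + 1760 + 768))*(-29) = (4 - 16*2491)*(-29) = (4 - 39856)*(-29) = -39852*(-29) = 1155708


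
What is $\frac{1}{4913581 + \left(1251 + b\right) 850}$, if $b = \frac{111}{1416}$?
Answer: $\frac{236}{1410571441} \approx 1.6731 \cdot 10^{-7}$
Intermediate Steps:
$b = \frac{37}{472}$ ($b = 111 \cdot \frac{1}{1416} = \frac{37}{472} \approx 0.07839$)
$\frac{1}{4913581 + \left(1251 + b\right) 850} = \frac{1}{4913581 + \left(1251 + \frac{37}{472}\right) 850} = \frac{1}{4913581 + \frac{590509}{472} \cdot 850} = \frac{1}{4913581 + \frac{250966325}{236}} = \frac{1}{\frac{1410571441}{236}} = \frac{236}{1410571441}$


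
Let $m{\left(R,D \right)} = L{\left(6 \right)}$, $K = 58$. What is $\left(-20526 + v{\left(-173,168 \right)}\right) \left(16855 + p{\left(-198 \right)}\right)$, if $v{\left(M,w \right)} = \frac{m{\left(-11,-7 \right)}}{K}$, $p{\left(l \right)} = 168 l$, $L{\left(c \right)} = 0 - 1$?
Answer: $\frac{19535062181}{58} \approx 3.3681 \cdot 10^{8}$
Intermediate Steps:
$L{\left(c \right)} = -1$
$m{\left(R,D \right)} = -1$
$v{\left(M,w \right)} = - \frac{1}{58}$
$\left(-20526 + v{\left(-173,168 \right)}\right) \left(16855 + p{\left(-198 \right)}\right) = \left(-20526 - \frac{1}{58}\right) \left(16855 + 168 \left(-198\right)\right) = - \frac{1190509 \left(16855 - 33264\right)}{58} = \left(- \frac{1190509}{58}\right) \left(-16409\right) = \frac{19535062181}{58}$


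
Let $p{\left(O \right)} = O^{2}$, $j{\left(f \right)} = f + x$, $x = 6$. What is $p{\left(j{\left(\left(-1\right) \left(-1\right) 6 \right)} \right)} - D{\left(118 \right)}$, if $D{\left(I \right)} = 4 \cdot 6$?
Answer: $120$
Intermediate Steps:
$D{\left(I \right)} = 24$
$j{\left(f \right)} = 6 + f$ ($j{\left(f \right)} = f + 6 = 6 + f$)
$p{\left(j{\left(\left(-1\right) \left(-1\right) 6 \right)} \right)} - D{\left(118 \right)} = \left(6 + \left(-1\right) \left(-1\right) 6\right)^{2} - 24 = \left(6 + 1 \cdot 6\right)^{2} - 24 = \left(6 + 6\right)^{2} - 24 = 12^{2} - 24 = 144 - 24 = 120$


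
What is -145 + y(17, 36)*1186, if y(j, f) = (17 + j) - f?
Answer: -2517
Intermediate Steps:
y(j, f) = 17 + j - f
-145 + y(17, 36)*1186 = -145 + (17 + 17 - 1*36)*1186 = -145 + (17 + 17 - 36)*1186 = -145 - 2*1186 = -145 - 2372 = -2517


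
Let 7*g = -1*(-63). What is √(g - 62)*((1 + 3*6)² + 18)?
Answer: 379*I*√53 ≈ 2759.2*I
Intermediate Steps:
g = 9 (g = (-1*(-63))/7 = (⅐)*63 = 9)
√(g - 62)*((1 + 3*6)² + 18) = √(9 - 62)*((1 + 3*6)² + 18) = √(-53)*((1 + 18)² + 18) = (I*√53)*(19² + 18) = (I*√53)*(361 + 18) = (I*√53)*379 = 379*I*√53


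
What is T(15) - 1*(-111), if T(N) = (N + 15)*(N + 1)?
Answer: 591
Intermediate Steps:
T(N) = (1 + N)*(15 + N) (T(N) = (15 + N)*(1 + N) = (1 + N)*(15 + N))
T(15) - 1*(-111) = (15 + 15² + 16*15) - 1*(-111) = (15 + 225 + 240) + 111 = 480 + 111 = 591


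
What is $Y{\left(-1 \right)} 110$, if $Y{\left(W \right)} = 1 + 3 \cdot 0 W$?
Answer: $110$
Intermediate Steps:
$Y{\left(W \right)} = 1$ ($Y{\left(W \right)} = 1 + 3 \cdot 0 = 1 + 0 = 1$)
$Y{\left(-1 \right)} 110 = 1 \cdot 110 = 110$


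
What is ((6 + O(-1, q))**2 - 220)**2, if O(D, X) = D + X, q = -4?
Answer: 47961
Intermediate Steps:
((6 + O(-1, q))**2 - 220)**2 = ((6 + (-1 - 4))**2 - 220)**2 = ((6 - 5)**2 - 220)**2 = (1**2 - 220)**2 = (1 - 220)**2 = (-219)**2 = 47961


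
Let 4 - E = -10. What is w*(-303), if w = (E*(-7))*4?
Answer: 118776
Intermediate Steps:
E = 14 (E = 4 - 1*(-10) = 4 + 10 = 14)
w = -392 (w = (14*(-7))*4 = -98*4 = -392)
w*(-303) = -392*(-303) = 118776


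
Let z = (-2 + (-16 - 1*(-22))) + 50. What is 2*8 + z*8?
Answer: 448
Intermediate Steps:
z = 54 (z = (-2 + (-16 + 22)) + 50 = (-2 + 6) + 50 = 4 + 50 = 54)
2*8 + z*8 = 2*8 + 54*8 = 16 + 432 = 448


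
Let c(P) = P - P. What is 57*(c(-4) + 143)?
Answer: 8151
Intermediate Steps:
c(P) = 0
57*(c(-4) + 143) = 57*(0 + 143) = 57*143 = 8151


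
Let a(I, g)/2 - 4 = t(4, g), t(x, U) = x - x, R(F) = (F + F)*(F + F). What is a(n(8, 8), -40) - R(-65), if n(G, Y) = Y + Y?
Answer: -16892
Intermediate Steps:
n(G, Y) = 2*Y
R(F) = 4*F² (R(F) = (2*F)*(2*F) = 4*F²)
t(x, U) = 0
a(I, g) = 8 (a(I, g) = 8 + 2*0 = 8 + 0 = 8)
a(n(8, 8), -40) - R(-65) = 8 - 4*(-65)² = 8 - 4*4225 = 8 - 1*16900 = 8 - 16900 = -16892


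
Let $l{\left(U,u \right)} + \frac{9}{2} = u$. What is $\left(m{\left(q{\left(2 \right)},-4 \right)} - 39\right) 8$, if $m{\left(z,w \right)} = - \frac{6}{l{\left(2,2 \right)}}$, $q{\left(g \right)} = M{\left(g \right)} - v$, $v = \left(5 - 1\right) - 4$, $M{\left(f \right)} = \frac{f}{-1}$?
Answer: $- \frac{1464}{5} \approx -292.8$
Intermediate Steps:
$M{\left(f \right)} = - f$ ($M{\left(f \right)} = f \left(-1\right) = - f$)
$l{\left(U,u \right)} = - \frac{9}{2} + u$
$v = 0$ ($v = 4 - 4 = 0$)
$q{\left(g \right)} = - g$ ($q{\left(g \right)} = - g - 0 = - g + 0 = - g$)
$m{\left(z,w \right)} = \frac{12}{5}$ ($m{\left(z,w \right)} = - \frac{6}{- \frac{9}{2} + 2} = - \frac{6}{- \frac{5}{2}} = \left(-6\right) \left(- \frac{2}{5}\right) = \frac{12}{5}$)
$\left(m{\left(q{\left(2 \right)},-4 \right)} - 39\right) 8 = \left(\frac{12}{5} - 39\right) 8 = \left(- \frac{183}{5}\right) 8 = - \frac{1464}{5}$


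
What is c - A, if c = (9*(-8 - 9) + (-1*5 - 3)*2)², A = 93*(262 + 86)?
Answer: -3803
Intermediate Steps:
A = 32364 (A = 93*348 = 32364)
c = 28561 (c = (9*(-17) + (-5 - 3)*2)² = (-153 - 8*2)² = (-153 - 16)² = (-169)² = 28561)
c - A = 28561 - 1*32364 = 28561 - 32364 = -3803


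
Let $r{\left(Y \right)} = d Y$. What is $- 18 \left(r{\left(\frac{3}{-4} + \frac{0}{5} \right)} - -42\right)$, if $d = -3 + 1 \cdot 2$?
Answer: $- \frac{1539}{2} \approx -769.5$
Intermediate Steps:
$d = -1$ ($d = -3 + 2 = -1$)
$r{\left(Y \right)} = - Y$
$- 18 \left(r{\left(\frac{3}{-4} + \frac{0}{5} \right)} - -42\right) = - 18 \left(- (\frac{3}{-4} + \frac{0}{5}) - -42\right) = - 18 \left(- (3 \left(- \frac{1}{4}\right) + 0 \cdot \frac{1}{5}) + 42\right) = - 18 \left(- (- \frac{3}{4} + 0) + 42\right) = - 18 \left(\left(-1\right) \left(- \frac{3}{4}\right) + 42\right) = - 18 \left(\frac{3}{4} + 42\right) = \left(-18\right) \frac{171}{4} = - \frac{1539}{2}$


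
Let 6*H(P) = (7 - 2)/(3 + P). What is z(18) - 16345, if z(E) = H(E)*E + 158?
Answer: -113304/7 ≈ -16186.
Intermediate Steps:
H(P) = 5/(6*(3 + P)) (H(P) = ((7 - 2)/(3 + P))/6 = (5/(3 + P))/6 = 5/(6*(3 + P)))
z(E) = 158 + 5*E/(6*(3 + E)) (z(E) = (5/(6*(3 + E)))*E + 158 = 5*E/(6*(3 + E)) + 158 = 158 + 5*E/(6*(3 + E)))
z(18) - 16345 = (2844 + 953*18)/(6*(3 + 18)) - 16345 = (1/6)*(2844 + 17154)/21 - 16345 = (1/6)*(1/21)*19998 - 16345 = 1111/7 - 16345 = -113304/7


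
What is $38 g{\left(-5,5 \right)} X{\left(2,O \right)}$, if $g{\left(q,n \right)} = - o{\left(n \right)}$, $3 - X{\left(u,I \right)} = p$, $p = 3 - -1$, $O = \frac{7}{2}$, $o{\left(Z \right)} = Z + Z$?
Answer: $380$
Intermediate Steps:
$o{\left(Z \right)} = 2 Z$
$O = \frac{7}{2}$ ($O = 7 \cdot \frac{1}{2} = \frac{7}{2} \approx 3.5$)
$p = 4$ ($p = 3 + 1 = 4$)
$X{\left(u,I \right)} = -1$ ($X{\left(u,I \right)} = 3 - 4 = -1$)
$g{\left(q,n \right)} = - 2 n$
$38 g{\left(-5,5 \right)} X{\left(2,O \right)} = 38 \left(\left(-2\right) 5\right) \left(-1\right) = 38 \left(-10\right) \left(-1\right) = \left(-380\right) \left(-1\right) = 380$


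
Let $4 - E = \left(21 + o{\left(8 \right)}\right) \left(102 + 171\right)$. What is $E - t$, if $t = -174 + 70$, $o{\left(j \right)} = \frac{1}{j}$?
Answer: $- \frac{45273}{8} \approx -5659.1$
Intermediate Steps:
$t = -104$
$E = - \frac{46105}{8}$ ($E = 4 - \left(21 + \frac{1}{8}\right) \left(102 + 171\right) = 4 - \left(21 + \frac{1}{8}\right) 273 = 4 - \frac{169}{8} \cdot 273 = 4 - \frac{46137}{8} = - \frac{46105}{8} \approx -5763.1$)
$E - t = - \frac{46105}{8} - -104 = - \frac{46105}{8} + 104 = - \frac{45273}{8}$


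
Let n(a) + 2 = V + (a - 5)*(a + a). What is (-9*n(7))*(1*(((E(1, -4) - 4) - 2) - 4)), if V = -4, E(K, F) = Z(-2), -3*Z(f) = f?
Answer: 1848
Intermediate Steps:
Z(f) = -f/3
E(K, F) = ⅔ (E(K, F) = -⅓*(-2) = ⅔)
n(a) = -6 + 2*a*(-5 + a) (n(a) = -2 + (-4 + (a - 5)*(a + a)) = -2 + (-4 + (-5 + a)*(2*a)) = -2 + (-4 + 2*a*(-5 + a)) = -6 + 2*a*(-5 + a))
(-9*n(7))*(1*(((E(1, -4) - 4) - 2) - 4)) = (-9*(-6 - 10*7 + 2*7²))*(1*(((⅔ - 4) - 2) - 4)) = (-9*(-6 - 70 + 2*49))*(1*((-10/3 - 2) - 4)) = (-9*(-6 - 70 + 98))*(1*(-16/3 - 4)) = (-9*22)*(1*(-28/3)) = -198*(-28/3) = 1848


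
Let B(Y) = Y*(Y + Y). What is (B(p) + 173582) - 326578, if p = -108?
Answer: -129668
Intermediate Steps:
B(Y) = 2*Y**2 (B(Y) = Y*(2*Y) = 2*Y**2)
(B(p) + 173582) - 326578 = (2*(-108)**2 + 173582) - 326578 = (2*11664 + 173582) - 326578 = (23328 + 173582) - 326578 = 196910 - 326578 = -129668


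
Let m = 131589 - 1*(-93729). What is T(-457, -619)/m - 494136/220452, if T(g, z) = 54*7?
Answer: -1545200061/689886163 ≈ -2.2398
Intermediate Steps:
m = 225318 (m = 131589 + 93729 = 225318)
T(g, z) = 378
T(-457, -619)/m - 494136/220452 = 378/225318 - 494136/220452 = 378*(1/225318) - 494136*1/220452 = 63/37553 - 41178/18371 = -1545200061/689886163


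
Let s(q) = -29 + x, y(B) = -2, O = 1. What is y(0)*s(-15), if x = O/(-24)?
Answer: 697/12 ≈ 58.083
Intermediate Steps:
x = -1/24 (x = 1/(-24) = 1*(-1/24) = -1/24 ≈ -0.041667)
s(q) = -697/24 (s(q) = -29 - 1/24 = -697/24)
y(0)*s(-15) = -2*(-697/24) = 697/12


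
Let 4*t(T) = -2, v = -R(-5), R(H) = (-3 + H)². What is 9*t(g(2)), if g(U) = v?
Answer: -9/2 ≈ -4.5000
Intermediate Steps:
v = -64 (v = -(-3 - 5)² = -1*(-8)² = -1*64 = -64)
g(U) = -64
t(T) = -½ (t(T) = (¼)*(-2) = -½)
9*t(g(2)) = 9*(-½) = -9/2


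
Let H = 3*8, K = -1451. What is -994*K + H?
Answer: 1442318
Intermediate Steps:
H = 24
-994*K + H = -994*(-1451) + 24 = 1442294 + 24 = 1442318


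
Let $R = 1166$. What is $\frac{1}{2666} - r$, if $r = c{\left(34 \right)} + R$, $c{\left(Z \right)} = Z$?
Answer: $- \frac{3199199}{2666} \approx -1200.0$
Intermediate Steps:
$r = 1200$ ($r = 34 + 1166 = 1200$)
$\frac{1}{2666} - r = \frac{1}{2666} - 1200 = - \frac{3199199}{2666}$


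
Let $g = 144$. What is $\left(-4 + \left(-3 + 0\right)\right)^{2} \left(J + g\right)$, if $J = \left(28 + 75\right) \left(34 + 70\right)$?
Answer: $531944$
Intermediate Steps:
$J = 10712$ ($J = 103 \cdot 104 = 10712$)
$\left(-4 + \left(-3 + 0\right)\right)^{2} \left(J + g\right) = \left(-4 + \left(-3 + 0\right)\right)^{2} \left(10712 + 144\right) = \left(-4 - 3\right)^{2} \cdot 10856 = \left(-7\right)^{2} \cdot 10856 = 49 \cdot 10856 = 531944$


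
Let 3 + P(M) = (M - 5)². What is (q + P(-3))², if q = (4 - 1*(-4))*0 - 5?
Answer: 3136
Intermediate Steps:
P(M) = -3 + (-5 + M)² (P(M) = -3 + (M - 5)² = -3 + (-5 + M)²)
q = -5 (q = (4 + 4)*0 - 5 = 8*0 - 5 = 0 - 5 = -5)
(q + P(-3))² = (-5 + (-3 + (-5 - 3)²))² = (-5 + (-3 + (-8)²))² = (-5 + (-3 + 64))² = (-5 + 61)² = 56² = 3136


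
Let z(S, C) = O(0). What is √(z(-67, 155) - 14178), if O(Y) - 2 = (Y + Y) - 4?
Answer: 2*I*√3545 ≈ 119.08*I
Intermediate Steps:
O(Y) = -2 + 2*Y (O(Y) = 2 + ((Y + Y) - 4) = 2 + (2*Y - 4) = 2 + (-4 + 2*Y) = -2 + 2*Y)
z(S, C) = -2 (z(S, C) = -2 + 2*0 = -2 + 0 = -2)
√(z(-67, 155) - 14178) = √(-2 - 14178) = √(-14180) = 2*I*√3545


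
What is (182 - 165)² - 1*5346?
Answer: -5057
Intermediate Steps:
(182 - 165)² - 1*5346 = 17² - 5346 = 289 - 5346 = -5057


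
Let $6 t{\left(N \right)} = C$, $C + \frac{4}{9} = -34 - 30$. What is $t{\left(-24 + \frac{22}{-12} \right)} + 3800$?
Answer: $\frac{102310}{27} \approx 3789.3$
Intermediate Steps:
$C = - \frac{580}{9}$ ($C = - \frac{4}{9} - 64 = - \frac{580}{9} \approx -64.444$)
$t{\left(N \right)} = - \frac{290}{27}$ ($t{\left(N \right)} = \frac{1}{6} \left(- \frac{580}{9}\right) = - \frac{290}{27}$)
$t{\left(-24 + \frac{22}{-12} \right)} + 3800 = - \frac{290}{27} + 3800 = \frac{102310}{27}$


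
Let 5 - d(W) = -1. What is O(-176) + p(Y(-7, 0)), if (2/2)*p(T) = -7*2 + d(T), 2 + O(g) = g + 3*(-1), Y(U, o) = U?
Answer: -189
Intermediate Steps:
d(W) = 6 (d(W) = 5 - 1*(-1) = 5 + 1 = 6)
O(g) = -5 + g (O(g) = -2 + (g + 3*(-1)) = -2 + (g - 3) = -2 + (-3 + g) = -5 + g)
p(T) = -8 (p(T) = -7*2 + 6 = -14 + 6 = -8)
O(-176) + p(Y(-7, 0)) = (-5 - 176) - 8 = -181 - 8 = -189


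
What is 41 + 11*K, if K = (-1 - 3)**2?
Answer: 217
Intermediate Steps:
K = 16 (K = (-4)**2 = 16)
41 + 11*K = 41 + 11*16 = 41 + 176 = 217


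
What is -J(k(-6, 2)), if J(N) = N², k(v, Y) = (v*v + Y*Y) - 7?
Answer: -1089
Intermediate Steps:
k(v, Y) = -7 + Y² + v² (k(v, Y) = (v² + Y²) - 7 = (Y² + v²) - 7 = -7 + Y² + v²)
-J(k(-6, 2)) = -(-7 + 2² + (-6)²)² = -(-7 + 4 + 36)² = -1*33² = -1*1089 = -1089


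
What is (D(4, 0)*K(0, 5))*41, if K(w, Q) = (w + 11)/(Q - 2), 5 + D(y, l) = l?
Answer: -2255/3 ≈ -751.67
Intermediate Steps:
D(y, l) = -5 + l
K(w, Q) = (11 + w)/(-2 + Q)
(D(4, 0)*K(0, 5))*41 = ((-5 + 0)*((11 + 0)/(-2 + 5)))*41 = -5*11/3*41 = -55/3*41 = -2255/3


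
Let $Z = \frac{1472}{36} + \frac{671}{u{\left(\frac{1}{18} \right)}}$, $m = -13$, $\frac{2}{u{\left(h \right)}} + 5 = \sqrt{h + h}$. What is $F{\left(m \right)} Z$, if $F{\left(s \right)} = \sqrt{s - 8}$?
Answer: $- \frac{13723 i \sqrt{21}}{9} \approx - 6987.4 i$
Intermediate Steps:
$u{\left(h \right)} = \frac{2}{-5 + \sqrt{2} \sqrt{h}}$ ($u{\left(h \right)} = \frac{2}{-5 + \sqrt{h + h}} = \frac{2}{-5 + \sqrt{2 h}} = \frac{2}{-5 + \sqrt{2} \sqrt{h}}$)
$F{\left(s \right)} = \sqrt{-8 + s}$
$Z = - \frac{13723}{9}$ ($Z = \frac{1472}{36} + \frac{671}{2 \frac{1}{-5 + \sqrt{2} \sqrt{\frac{1}{18}}}} = 1472 \cdot \frac{1}{36} + \frac{671}{2 \frac{1}{-5 + \frac{\sqrt{2}}{3 \sqrt{2}}}} = \frac{368}{9} + \frac{671}{2 \frac{1}{-5 + \sqrt{2} \frac{\sqrt{2}}{6}}} = \frac{368}{9} + \frac{671}{2 \frac{1}{-5 + \frac{1}{3}}} = \frac{368}{9} + \frac{671}{2 \frac{1}{- \frac{14}{3}}} = \frac{368}{9} + \frac{671}{2 \left(- \frac{3}{14}\right)} = \frac{368}{9} + \frac{671}{- \frac{3}{7}} = \frac{368}{9} + 671 \left(- \frac{7}{3}\right) = \frac{368}{9} - \frac{4697}{3} = - \frac{13723}{9} \approx -1524.8$)
$F{\left(m \right)} Z = \sqrt{-8 - 13} \left(- \frac{13723}{9}\right) = \sqrt{-21} \left(- \frac{13723}{9}\right) = i \sqrt{21} \left(- \frac{13723}{9}\right) = - \frac{13723 i \sqrt{21}}{9}$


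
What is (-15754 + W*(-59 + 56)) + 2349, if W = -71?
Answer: -13192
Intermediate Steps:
(-15754 + W*(-59 + 56)) + 2349 = (-15754 - 71*(-59 + 56)) + 2349 = (-15754 - 71*(-3)) + 2349 = (-15754 + 213) + 2349 = -15541 + 2349 = -13192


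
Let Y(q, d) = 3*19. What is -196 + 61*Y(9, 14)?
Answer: 3281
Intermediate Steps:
Y(q, d) = 57
-196 + 61*Y(9, 14) = -196 + 61*57 = -196 + 3477 = 3281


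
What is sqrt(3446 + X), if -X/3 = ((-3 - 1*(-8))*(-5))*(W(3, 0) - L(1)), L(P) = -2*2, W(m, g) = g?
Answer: sqrt(3746) ≈ 61.205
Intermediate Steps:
L(P) = -4
X = 300 (X = -3*(-3 - 1*(-8))*(-5)*(0 - 1*(-4)) = -3*(-3 + 8)*(-5)*(0 + 4) = -3*5*(-5)*4 = -(-75)*4 = -3*(-100) = 300)
sqrt(3446 + X) = sqrt(3446 + 300) = sqrt(3746)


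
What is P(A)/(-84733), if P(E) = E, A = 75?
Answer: -75/84733 ≈ -0.00088513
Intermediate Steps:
P(A)/(-84733) = 75/(-84733) = 75*(-1/84733) = -75/84733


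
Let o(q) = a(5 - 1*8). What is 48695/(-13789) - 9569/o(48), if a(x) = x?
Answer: 131800856/41367 ≈ 3186.1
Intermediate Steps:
o(q) = -3 (o(q) = 5 - 1*8 = 5 - 8 = -3)
48695/(-13789) - 9569/o(48) = 48695/(-13789) - 9569/(-3) = 48695*(-1/13789) - 9569*(-⅓) = -48695/13789 + 9569/3 = 131800856/41367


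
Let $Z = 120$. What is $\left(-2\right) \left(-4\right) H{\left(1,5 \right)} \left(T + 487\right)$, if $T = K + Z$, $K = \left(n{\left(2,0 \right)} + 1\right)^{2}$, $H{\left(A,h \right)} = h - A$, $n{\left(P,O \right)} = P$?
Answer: $19712$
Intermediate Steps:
$K = 9$ ($K = \left(2 + 1\right)^{2} = 3^{2} = 9$)
$T = 129$ ($T = 9 + 120 = 129$)
$\left(-2\right) \left(-4\right) H{\left(1,5 \right)} \left(T + 487\right) = \left(-2\right) \left(-4\right) \left(5 - 1\right) \left(129 + 487\right) = 8 \left(5 - 1\right) 616 = 8 \cdot 4 \cdot 616 = 32 \cdot 616 = 19712$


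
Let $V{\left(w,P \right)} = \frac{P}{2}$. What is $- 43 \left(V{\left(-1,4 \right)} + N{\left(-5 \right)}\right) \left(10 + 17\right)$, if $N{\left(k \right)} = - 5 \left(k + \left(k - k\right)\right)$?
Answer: $-31347$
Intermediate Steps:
$V{\left(w,P \right)} = \frac{P}{2}$ ($V{\left(w,P \right)} = P \frac{1}{2} = \frac{P}{2}$)
$N{\left(k \right)} = - 5 k$ ($N{\left(k \right)} = - 5 \left(k + 0\right) = - 5 k$)
$- 43 \left(V{\left(-1,4 \right)} + N{\left(-5 \right)}\right) \left(10 + 17\right) = - 43 \left(\frac{1}{2} \cdot 4 - -25\right) \left(10 + 17\right) = - 43 \left(2 + 25\right) 27 = - 43 \cdot 27 \cdot 27 = \left(-43\right) 729 = -31347$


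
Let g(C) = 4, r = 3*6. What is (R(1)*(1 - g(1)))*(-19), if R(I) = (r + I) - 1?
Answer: 1026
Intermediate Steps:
r = 18
R(I) = 17 + I (R(I) = (18 + I) - 1 = 17 + I)
(R(1)*(1 - g(1)))*(-19) = ((17 + 1)*(1 - 1*4))*(-19) = (18*(1 - 4))*(-19) = (18*(-3))*(-19) = -54*(-19) = 1026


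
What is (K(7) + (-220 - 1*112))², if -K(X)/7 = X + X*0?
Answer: 145161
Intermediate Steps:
K(X) = -7*X (K(X) = -7*(X + X*0) = -7*(X + 0) = -7*X)
(K(7) + (-220 - 1*112))² = (-7*7 + (-220 - 1*112))² = (-49 + (-220 - 112))² = (-49 - 332)² = (-381)² = 145161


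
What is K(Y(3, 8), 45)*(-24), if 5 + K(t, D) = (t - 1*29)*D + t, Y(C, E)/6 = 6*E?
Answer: -286512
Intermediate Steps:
Y(C, E) = 36*E (Y(C, E) = 6*(6*E) = 36*E)
K(t, D) = -5 + t + D*(-29 + t) (K(t, D) = -5 + ((t - 1*29)*D + t) = -5 + ((t - 29)*D + t) = -5 + ((-29 + t)*D + t) = -5 + (D*(-29 + t) + t) = -5 + (t + D*(-29 + t)) = -5 + t + D*(-29 + t))
K(Y(3, 8), 45)*(-24) = (-5 + 36*8 - 29*45 + 45*(36*8))*(-24) = (-5 + 288 - 1305 + 45*288)*(-24) = (-5 + 288 - 1305 + 12960)*(-24) = 11938*(-24) = -286512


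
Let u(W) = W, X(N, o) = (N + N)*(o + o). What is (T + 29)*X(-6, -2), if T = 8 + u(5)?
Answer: 2016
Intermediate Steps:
X(N, o) = 4*N*o (X(N, o) = (2*N)*(2*o) = 4*N*o)
T = 13 (T = 8 + 5 = 13)
(T + 29)*X(-6, -2) = (13 + 29)*(4*(-6)*(-2)) = 42*48 = 2016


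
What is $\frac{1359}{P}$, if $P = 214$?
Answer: $\frac{1359}{214} \approx 6.3505$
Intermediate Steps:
$\frac{1359}{P} = \frac{1359}{214}$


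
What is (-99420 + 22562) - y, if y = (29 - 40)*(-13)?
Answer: -77001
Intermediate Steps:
y = 143 (y = -11*(-13) = 143)
(-99420 + 22562) - y = (-99420 + 22562) - 1*143 = -76858 - 143 = -77001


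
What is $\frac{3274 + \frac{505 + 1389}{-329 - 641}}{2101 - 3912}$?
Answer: $- \frac{1586943}{878335} \approx -1.8068$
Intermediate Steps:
$\frac{3274 + \frac{505 + 1389}{-329 - 641}}{2101 - 3912} = \frac{3274 + \frac{1894}{-970}}{-1811} = \left(3274 + 1894 \left(- \frac{1}{970}\right)\right) \left(- \frac{1}{1811}\right) = \left(3274 - \frac{947}{485}\right) \left(- \frac{1}{1811}\right) = \frac{1586943}{485} \left(- \frac{1}{1811}\right) = - \frac{1586943}{878335}$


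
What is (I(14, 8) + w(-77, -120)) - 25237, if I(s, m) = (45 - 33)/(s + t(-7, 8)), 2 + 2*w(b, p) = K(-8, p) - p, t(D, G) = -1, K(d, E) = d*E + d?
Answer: -321114/13 ≈ -24701.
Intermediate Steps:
K(d, E) = d + E*d (K(d, E) = E*d + d = d + E*d)
w(b, p) = -5 - 9*p/2 (w(b, p) = -1 + (-8*(1 + p) - p)/2 = -1 + ((-8 - 8*p) - p)/2 = -1 + (-8 - 9*p)/2 = -1 + (-4 - 9*p/2) = -5 - 9*p/2)
I(s, m) = 12/(-1 + s) (I(s, m) = (45 - 33)/(s - 1) = 12/(-1 + s))
(I(14, 8) + w(-77, -120)) - 25237 = (12/(-1 + 14) + (-5 - 9/2*(-120))) - 25237 = (12/13 + (-5 + 540)) - 25237 = (12*(1/13) + 535) - 25237 = (12/13 + 535) - 25237 = 6967/13 - 25237 = -321114/13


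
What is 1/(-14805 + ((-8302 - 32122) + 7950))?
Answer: -1/47279 ≈ -2.1151e-5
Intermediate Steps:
1/(-14805 + ((-8302 - 32122) + 7950)) = 1/(-14805 + (-40424 + 7950)) = 1/(-14805 - 32474) = 1/(-47279) = -1/47279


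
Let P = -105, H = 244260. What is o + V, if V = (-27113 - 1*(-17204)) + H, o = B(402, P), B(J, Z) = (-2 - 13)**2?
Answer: 234576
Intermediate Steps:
B(J, Z) = 225 (B(J, Z) = (-15)**2 = 225)
o = 225
V = 234351 (V = (-27113 - 1*(-17204)) + 244260 = (-27113 + 17204) + 244260 = -9909 + 244260 = 234351)
o + V = 225 + 234351 = 234576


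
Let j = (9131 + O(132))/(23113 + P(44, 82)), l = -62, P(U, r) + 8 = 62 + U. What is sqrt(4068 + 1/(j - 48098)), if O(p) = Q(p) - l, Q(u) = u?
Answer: 3*sqrt(563343018738228881881)/1116393353 ≈ 63.781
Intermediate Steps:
P(U, r) = 54 + U (P(U, r) = -8 + (62 + U) = 54 + U)
O(p) = 62 + p (O(p) = p - 1*(-62) = p + 62 = 62 + p)
j = 9325/23211 (j = (9131 + (62 + 132))/(23113 + (54 + 44)) = (9131 + 194)/(23113 + 98) = 9325/23211 ≈ 0.40175)
sqrt(4068 + 1/(j - 48098)) = sqrt(4068 + 1/(9325/23211 - 48098)) = sqrt(4068 + 1/(-1116393353/23211)) = sqrt(4068 - 23211/1116393353) = sqrt(4541488136793/1116393353) = 3*sqrt(563343018738228881881)/1116393353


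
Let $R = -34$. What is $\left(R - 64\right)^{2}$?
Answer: $9604$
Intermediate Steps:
$\left(R - 64\right)^{2} = \left(-34 - 64\right)^{2} = \left(-98\right)^{2} = 9604$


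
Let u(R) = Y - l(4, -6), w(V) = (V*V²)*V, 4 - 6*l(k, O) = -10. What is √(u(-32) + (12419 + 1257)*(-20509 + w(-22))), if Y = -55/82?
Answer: √176900611387758/246 ≈ 54067.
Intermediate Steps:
l(k, O) = 7/3 (l(k, O) = ⅔ - ⅙*(-10) = ⅔ + 5/3 = 7/3)
w(V) = V⁴ (w(V) = V³*V = V⁴)
Y = -55/82 (Y = -55*1/82 = -55/82 ≈ -0.67073)
u(R) = -739/246 (u(R) = -55/82 - 1*7/3 = -55/82 - 7/3 = -739/246)
√(u(-32) + (12419 + 1257)*(-20509 + w(-22))) = √(-739/246 + (12419 + 1257)*(-20509 + (-22)⁴)) = √(-739/246 + 13676*(-20509 + 234256)) = √(-739/246 + 13676*213747) = √(-739/246 + 2923203972) = √(719108176373/246) = √176900611387758/246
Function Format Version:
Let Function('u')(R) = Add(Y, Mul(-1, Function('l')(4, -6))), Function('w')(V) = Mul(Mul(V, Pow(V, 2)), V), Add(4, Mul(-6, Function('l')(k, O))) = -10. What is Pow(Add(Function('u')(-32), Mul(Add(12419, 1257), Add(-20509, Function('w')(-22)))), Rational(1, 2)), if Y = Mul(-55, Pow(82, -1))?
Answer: Mul(Rational(1, 246), Pow(176900611387758, Rational(1, 2))) ≈ 54067.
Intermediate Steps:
Function('l')(k, O) = Rational(7, 3) (Function('l')(k, O) = Add(Rational(2, 3), Mul(Rational(-1, 6), -10)) = Add(Rational(2, 3), Rational(5, 3)) = Rational(7, 3))
Function('w')(V) = Pow(V, 4) (Function('w')(V) = Mul(Pow(V, 3), V) = Pow(V, 4))
Y = Rational(-55, 82) (Y = Mul(-55, Rational(1, 82)) = Rational(-55, 82) ≈ -0.67073)
Function('u')(R) = Rational(-739, 246) (Function('u')(R) = Add(Rational(-55, 82), Mul(-1, Rational(7, 3))) = Add(Rational(-55, 82), Rational(-7, 3)) = Rational(-739, 246))
Pow(Add(Function('u')(-32), Mul(Add(12419, 1257), Add(-20509, Function('w')(-22)))), Rational(1, 2)) = Pow(Add(Rational(-739, 246), Mul(Add(12419, 1257), Add(-20509, Pow(-22, 4)))), Rational(1, 2)) = Pow(Add(Rational(-739, 246), Mul(13676, Add(-20509, 234256))), Rational(1, 2)) = Pow(Add(Rational(-739, 246), Mul(13676, 213747)), Rational(1, 2)) = Pow(Add(Rational(-739, 246), 2923203972), Rational(1, 2)) = Pow(Rational(719108176373, 246), Rational(1, 2)) = Mul(Rational(1, 246), Pow(176900611387758, Rational(1, 2)))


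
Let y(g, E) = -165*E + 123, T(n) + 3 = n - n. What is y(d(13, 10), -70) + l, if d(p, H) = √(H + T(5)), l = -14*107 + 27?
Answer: 10202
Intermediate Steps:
T(n) = -3 (T(n) = -3 + (n - n) = -3 + 0 = -3)
l = -1471 (l = -1498 + 27 = -1471)
d(p, H) = √(-3 + H) (d(p, H) = √(H - 3) = √(-3 + H))
y(g, E) = 123 - 165*E
y(d(13, 10), -70) + l = (123 - 165*(-70)) - 1471 = (123 + 11550) - 1471 = 11673 - 1471 = 10202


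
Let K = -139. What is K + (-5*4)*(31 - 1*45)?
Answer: 141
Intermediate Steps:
K + (-5*4)*(31 - 1*45) = -139 + (-5*4)*(31 - 1*45) = -139 - 20*(31 - 45) = -139 - 20*(-14) = -139 + 280 = 141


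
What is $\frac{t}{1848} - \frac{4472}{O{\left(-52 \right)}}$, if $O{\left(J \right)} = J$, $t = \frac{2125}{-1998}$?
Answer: $\frac{317536019}{3692304} \approx 85.999$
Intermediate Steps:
$t = - \frac{2125}{1998}$ ($t = 2125 \left(- \frac{1}{1998}\right) = - \frac{2125}{1998} \approx -1.0636$)
$\frac{t}{1848} - \frac{4472}{O{\left(-52 \right)}} = - \frac{2125}{1998 \cdot 1848} - \frac{4472}{-52} = \left(- \frac{2125}{1998}\right) \frac{1}{1848} - -86 = - \frac{2125}{3692304} + 86 = \frac{317536019}{3692304}$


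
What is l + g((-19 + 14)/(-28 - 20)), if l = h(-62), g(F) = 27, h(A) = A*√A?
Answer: 27 - 62*I*√62 ≈ 27.0 - 488.19*I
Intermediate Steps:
h(A) = A^(3/2)
l = -62*I*√62 (l = (-62)^(3/2) = -62*I*√62 ≈ -488.19*I)
l + g((-19 + 14)/(-28 - 20)) = -62*I*√62 + 27 = 27 - 62*I*√62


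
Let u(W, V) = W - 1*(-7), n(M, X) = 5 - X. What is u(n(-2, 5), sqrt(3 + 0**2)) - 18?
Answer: -11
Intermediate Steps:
u(W, V) = 7 + W (u(W, V) = W + 7 = 7 + W)
u(n(-2, 5), sqrt(3 + 0**2)) - 18 = (7 + (5 - 1*5)) - 18 = (7 + (5 - 5)) - 18 = (7 + 0) - 18 = 7 - 18 = -11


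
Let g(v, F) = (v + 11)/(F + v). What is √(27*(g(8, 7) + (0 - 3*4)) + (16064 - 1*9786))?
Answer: √149705/5 ≈ 77.383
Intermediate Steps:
g(v, F) = (11 + v)/(F + v)
√(27*(g(8, 7) + (0 - 3*4)) + (16064 - 1*9786)) = √(27*((11 + 8)/(7 + 8) + (0 - 3*4)) + (16064 - 1*9786)) = √(27*(19/15 + (0 - 12)) + (16064 - 9786)) = √(27*((1/15)*19 - 12) + 6278) = √(27*(19/15 - 12) + 6278) = √(27*(-161/15) + 6278) = √(-1449/5 + 6278) = √(29941/5) = √149705/5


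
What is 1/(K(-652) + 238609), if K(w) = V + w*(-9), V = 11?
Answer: 1/244488 ≈ 4.0902e-6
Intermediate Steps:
K(w) = 11 - 9*w (K(w) = 11 + w*(-9) = 11 - 9*w)
1/(K(-652) + 238609) = 1/((11 - 9*(-652)) + 238609) = 1/((11 + 5868) + 238609) = 1/(5879 + 238609) = 1/244488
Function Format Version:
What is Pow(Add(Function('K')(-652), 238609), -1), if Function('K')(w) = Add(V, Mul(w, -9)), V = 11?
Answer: Rational(1, 244488) ≈ 4.0902e-6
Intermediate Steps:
Function('K')(w) = Add(11, Mul(-9, w)) (Function('K')(w) = Add(11, Mul(w, -9)) = Add(11, Mul(-9, w)))
Pow(Add(Function('K')(-652), 238609), -1) = Pow(Add(Add(11, Mul(-9, -652)), 238609), -1) = Pow(Add(Add(11, 5868), 238609), -1) = Pow(Add(5879, 238609), -1) = Pow(244488, -1) = Rational(1, 244488)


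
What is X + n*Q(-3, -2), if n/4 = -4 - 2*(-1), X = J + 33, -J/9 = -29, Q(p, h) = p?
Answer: 318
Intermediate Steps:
J = 261 (J = -9*(-29) = 261)
X = 294 (X = 261 + 33 = 294)
n = -8 (n = 4*(-4 - 2*(-1)) = 4*(-4 + 2) = 4*(-2) = -8)
X + n*Q(-3, -2) = 294 - 8*(-3) = 294 + 24 = 318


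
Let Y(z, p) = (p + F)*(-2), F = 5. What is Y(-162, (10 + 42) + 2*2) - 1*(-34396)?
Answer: 34274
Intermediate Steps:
Y(z, p) = -10 - 2*p (Y(z, p) = (p + 5)*(-2) = (5 + p)*(-2) = -10 - 2*p)
Y(-162, (10 + 42) + 2*2) - 1*(-34396) = (-10 - 2*((10 + 42) + 2*2)) - 1*(-34396) = (-10 - 2*(52 + 4)) + 34396 = (-10 - 2*56) + 34396 = (-10 - 112) + 34396 = -122 + 34396 = 34274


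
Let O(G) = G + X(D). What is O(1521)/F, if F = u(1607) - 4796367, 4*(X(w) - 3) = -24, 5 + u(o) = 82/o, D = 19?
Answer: -406571/1284628287 ≈ -0.00031649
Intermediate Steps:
u(o) = -5 + 82/o
X(w) = -3 (X(w) = 3 + (1/4)*(-24) = 3 - 6 = -3)
F = -7707769722/1607 (F = (-5 + 82/1607) - 4796367 = -7953/1607 - 4796367 = -7707769722/1607 ≈ -4.7964e+6)
O(G) = -3 + G (O(G) = G - 3 = -3 + G)
O(1521)/F = (-3 + 1521)/(-7707769722/1607) = 1518*(-1607/7707769722) = -406571/1284628287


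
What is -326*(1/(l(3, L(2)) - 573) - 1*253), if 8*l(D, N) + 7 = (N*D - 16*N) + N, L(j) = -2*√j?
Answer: 1738328940990/21076129 + 62592*√2/21076129 ≈ 82479.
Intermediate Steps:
l(D, N) = -7/8 - 15*N/8 + D*N/8 (l(D, N) = -7/8 + ((N*D - 16*N) + N)/8 = -7/8 + ((D*N - 16*N) + N)/8 = -7/8 + ((-16*N + D*N) + N)/8 = -7/8 + (-15*N + D*N)/8 = -7/8 + (-15*N/8 + D*N/8) = -7/8 - 15*N/8 + D*N/8)
-326*(1/(l(3, L(2)) - 573) - 1*253) = -326*(1/((-7/8 - (-15)*√2/4 + (⅛)*3*(-2*√2)) - 573) - 1*253) = -326*(1/((-7/8 + 15*√2/4 - 3*√2/4) - 573) - 253) = -326*(1/((-7/8 + 3*√2) - 573) - 253) = -326*(1/(-4591/8 + 3*√2) - 253) = -326*(-253 + 1/(-4591/8 + 3*√2)) = 82478 - 326/(-4591/8 + 3*√2)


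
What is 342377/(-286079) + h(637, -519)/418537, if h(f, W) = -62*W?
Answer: -134091992387/119734646423 ≈ -1.1199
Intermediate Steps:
342377/(-286079) + h(637, -519)/418537 = 342377/(-286079) - 62*(-519)/418537 = 342377*(-1/286079) + 32178*(1/418537) = -342377/286079 + 32178/418537 = -134091992387/119734646423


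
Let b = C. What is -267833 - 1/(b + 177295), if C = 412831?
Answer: -158055216959/590126 ≈ -2.6783e+5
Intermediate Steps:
b = 412831
-267833 - 1/(b + 177295) = -267833 - 1/(412831 + 177295) = -267833 - 1/590126 = -158055216959/590126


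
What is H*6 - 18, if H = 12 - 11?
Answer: -12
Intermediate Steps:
H = 1
H*6 - 18 = 1*6 - 18 = 6 - 18 = -12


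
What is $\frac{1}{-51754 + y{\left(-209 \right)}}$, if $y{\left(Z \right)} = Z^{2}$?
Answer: $- \frac{1}{8073} \approx -0.00012387$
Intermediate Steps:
$\frac{1}{-51754 + y{\left(-209 \right)}} = \frac{1}{-51754 + \left(-209\right)^{2}} = \frac{1}{-51754 + 43681} = \frac{1}{-8073} = - \frac{1}{8073}$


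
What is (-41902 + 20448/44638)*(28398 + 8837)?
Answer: -3165653739890/2029 ≈ -1.5602e+9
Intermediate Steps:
(-41902 + 20448/44638)*(28398 + 8837) = (-41902 + 20448*(1/44638))*37235 = (-41902 + 10224/22319)*37235 = -935200514/22319*37235 = -3165653739890/2029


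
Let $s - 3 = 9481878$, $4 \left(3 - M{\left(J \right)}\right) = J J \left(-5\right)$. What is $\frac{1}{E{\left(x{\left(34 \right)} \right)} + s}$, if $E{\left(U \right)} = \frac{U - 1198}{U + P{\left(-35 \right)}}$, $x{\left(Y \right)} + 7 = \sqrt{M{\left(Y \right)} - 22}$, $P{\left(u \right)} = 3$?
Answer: $\frac{13369448816}{126767490525948183} + \frac{1201 \sqrt{1426}}{126767490525948183} \approx 1.0546 \cdot 10^{-7}$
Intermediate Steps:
$M{\left(J \right)} = 3 + \frac{5 J^{2}}{4}$ ($M{\left(J \right)} = 3 - \frac{J J \left(-5\right)}{4} = 3 - \frac{J^{2} \left(-5\right)}{4} = 3 - \frac{\left(-5\right) J^{2}}{4} = 3 + \frac{5 J^{2}}{4}$)
$x{\left(Y \right)} = -7 + \sqrt{-19 + \frac{5 Y^{2}}{4}}$ ($x{\left(Y \right)} = -7 + \sqrt{\left(3 + \frac{5 Y^{2}}{4}\right) - 22} = -7 + \sqrt{-19 + \frac{5 Y^{2}}{4}}$)
$E{\left(U \right)} = \frac{-1198 + U}{3 + U}$ ($E{\left(U \right)} = \frac{U - 1198}{U + 3} = \frac{-1198 + U}{3 + U}$)
$s = 9481881$ ($s = 3 + 9481878 = 9481881$)
$\frac{1}{E{\left(x{\left(34 \right)} \right)} + s} = \frac{1}{\frac{-1198 - \left(7 - \frac{\sqrt{-76 + 5 \cdot 34^{2}}}{2}\right)}{3 - \left(7 - \frac{\sqrt{-76 + 5 \cdot 34^{2}}}{2}\right)} + 9481881} = \frac{1}{\frac{-1198 - \left(7 - \frac{\sqrt{-76 + 5 \cdot 1156}}{2}\right)}{3 - \left(7 - \frac{\sqrt{-76 + 5 \cdot 1156}}{2}\right)} + 9481881} = \frac{1}{\frac{-1198 - \left(7 - \frac{\sqrt{-76 + 5780}}{2}\right)}{3 - \left(7 - \frac{\sqrt{-76 + 5780}}{2}\right)} + 9481881} = \frac{1}{\frac{-1198 - \left(7 - \frac{\sqrt{5704}}{2}\right)}{3 - \left(7 - \frac{\sqrt{5704}}{2}\right)} + 9481881} = \frac{1}{\frac{-1198 - \left(7 - \frac{2 \sqrt{1426}}{2}\right)}{3 - \left(7 - \frac{2 \sqrt{1426}}{2}\right)} + 9481881} = \frac{1}{\frac{-1198 - \left(7 - \sqrt{1426}\right)}{3 - \left(7 - \sqrt{1426}\right)} + 9481881} = \frac{1}{\frac{-1205 + \sqrt{1426}}{-4 + \sqrt{1426}} + 9481881} = \frac{1}{9481881 + \frac{-1205 + \sqrt{1426}}{-4 + \sqrt{1426}}}$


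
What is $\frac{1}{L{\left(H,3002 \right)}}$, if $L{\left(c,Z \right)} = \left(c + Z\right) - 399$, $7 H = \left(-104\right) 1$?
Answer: $\frac{7}{18117} \approx 0.00038638$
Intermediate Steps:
$H = - \frac{104}{7}$ ($H = \frac{\left(-104\right) 1}{7} = \frac{1}{7} \left(-104\right) = - \frac{104}{7} \approx -14.857$)
$L{\left(c,Z \right)} = -399 + Z + c$ ($L{\left(c,Z \right)} = \left(Z + c\right) + \left(-1447 + 1048\right) = \left(Z + c\right) - 399 = -399 + Z + c$)
$\frac{1}{L{\left(H,3002 \right)}} = \frac{1}{-399 + 3002 - \frac{104}{7}} = \frac{1}{\frac{18117}{7}} = \frac{7}{18117}$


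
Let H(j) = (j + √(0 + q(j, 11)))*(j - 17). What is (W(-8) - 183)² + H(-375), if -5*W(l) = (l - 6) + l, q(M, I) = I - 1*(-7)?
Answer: 4472449/25 - 1176*√2 ≈ 1.7723e+5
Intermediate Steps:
q(M, I) = 7 + I (q(M, I) = I + 7 = 7 + I)
W(l) = 6/5 - 2*l/5 (W(l) = -((l - 6) + l)/5 = -((-6 + l) + l)/5 = -(-6 + 2*l)/5 = 6/5 - 2*l/5)
H(j) = (-17 + j)*(j + 3*√2) (H(j) = (j + √(0 + (7 + 11)))*(j - 17) = (j + √(0 + 18))*(-17 + j) = (j + √18)*(-17 + j) = (j + 3*√2)*(-17 + j) = (-17 + j)*(j + 3*√2))
(W(-8) - 183)² + H(-375) = ((6/5 - ⅖*(-8)) - 183)² + ((-375)² - 51*√2 - 17*(-375) + 3*(-375)*√2) = ((6/5 + 16/5) - 183)² + (140625 - 51*√2 + 6375 - 1125*√2) = (22/5 - 183)² + (147000 - 1176*√2) = (-893/5)² + (147000 - 1176*√2) = 797449/25 + (147000 - 1176*√2) = 4472449/25 - 1176*√2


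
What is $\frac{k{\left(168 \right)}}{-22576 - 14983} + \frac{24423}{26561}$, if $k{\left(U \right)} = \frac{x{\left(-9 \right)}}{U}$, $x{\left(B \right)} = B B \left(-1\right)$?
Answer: $\frac{51369710739}{55865857544} \approx 0.91952$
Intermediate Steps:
$x{\left(B \right)} = - B^{2}$ ($x{\left(B \right)} = B^{2} \left(-1\right) = - B^{2}$)
$k{\left(U \right)} = - \frac{81}{U}$ ($k{\left(U \right)} = \frac{\left(-1\right) \left(-9\right)^{2}}{U} = \frac{\left(-1\right) 81}{U} = - \frac{81}{U}$)
$\frac{k{\left(168 \right)}}{-22576 - 14983} + \frac{24423}{26561} = \frac{\left(-81\right) \frac{1}{168}}{-22576 - 14983} + \frac{24423}{26561} = \frac{\left(-81\right) \frac{1}{168}}{-22576 - 14983} + 24423 \cdot \frac{1}{26561} = - \frac{27}{56 \left(-37559\right)} + \frac{24423}{26561} = \left(- \frac{27}{56}\right) \left(- \frac{1}{37559}\right) + \frac{24423}{26561} = \frac{27}{2103304} + \frac{24423}{26561} = \frac{51369710739}{55865857544}$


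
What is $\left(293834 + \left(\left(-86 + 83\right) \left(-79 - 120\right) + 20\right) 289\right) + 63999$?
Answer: $536146$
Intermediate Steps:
$\left(293834 + \left(\left(-86 + 83\right) \left(-79 - 120\right) + 20\right) 289\right) + 63999 = \left(293834 + \left(\left(-3\right) \left(-199\right) + 20\right) 289\right) + 63999 = \left(293834 + \left(597 + 20\right) 289\right) + 63999 = \left(293834 + 617 \cdot 289\right) + 63999 = \left(293834 + 178313\right) + 63999 = 472147 + 63999 = 536146$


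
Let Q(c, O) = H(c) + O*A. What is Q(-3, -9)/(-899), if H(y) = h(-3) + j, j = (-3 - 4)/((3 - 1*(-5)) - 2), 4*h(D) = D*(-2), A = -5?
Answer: -136/2697 ≈ -0.050426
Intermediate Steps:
h(D) = -D/2 (h(D) = (D*(-2))/4 = (-2*D)/4 = -D/2)
j = -7/6 (j = -7/((3 + 5) - 2) = -7/(8 - 2) = -7/6 ≈ -1.1667)
H(y) = 1/3 (H(y) = -1/2*(-3) - 7/6 = 3/2 - 7/6 = 1/3)
Q(c, O) = 1/3 - 5*O (Q(c, O) = 1/3 + O*(-5) = 1/3 - 5*O)
Q(-3, -9)/(-899) = (1/3 - 5*(-9))/(-899) = (1/3 + 45)*(-1/899) = (136/3)*(-1/899) = -136/2697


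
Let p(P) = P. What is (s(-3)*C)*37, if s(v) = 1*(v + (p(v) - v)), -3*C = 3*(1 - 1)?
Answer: 0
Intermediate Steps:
C = 0 (C = -(1 - 1) = -0 = -⅓*0 = 0)
s(v) = v (s(v) = 1*(v + (v - v)) = 1*(v + 0) = 1*v = v)
(s(-3)*C)*37 = -3*0*37 = 0*37 = 0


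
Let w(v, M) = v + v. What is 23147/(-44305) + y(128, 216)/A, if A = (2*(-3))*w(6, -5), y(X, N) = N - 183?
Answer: -1042883/1063320 ≈ -0.98078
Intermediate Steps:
y(X, N) = -183 + N
w(v, M) = 2*v
A = -72 (A = (2*(-3))*(2*6) = -6*12 = -72)
23147/(-44305) + y(128, 216)/A = 23147/(-44305) + (-183 + 216)/(-72) = 23147*(-1/44305) + 33*(-1/72) = -23147/44305 - 11/24 = -1042883/1063320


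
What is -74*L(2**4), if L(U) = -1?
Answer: 74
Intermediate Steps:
-74*L(2**4) = -74*(-1) = 74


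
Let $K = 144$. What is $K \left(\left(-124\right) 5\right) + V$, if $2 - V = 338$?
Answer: $-89616$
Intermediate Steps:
$V = -336$ ($V = 2 - 338 = -336$)
$K \left(\left(-124\right) 5\right) + V = 144 \left(\left(-124\right) 5\right) - 336 = 144 \left(-620\right) - 336 = -89280 - 336 = -89616$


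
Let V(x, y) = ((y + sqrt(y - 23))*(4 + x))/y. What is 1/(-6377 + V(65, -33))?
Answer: -190817/1203681042 + 253*I*sqrt(14)/2407362084 ≈ -0.00015853 + 3.9323e-7*I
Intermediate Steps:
V(x, y) = (4 + x)*(y + sqrt(-23 + y))/y (V(x, y) = ((y + sqrt(-23 + y))*(4 + x))/y = ((4 + x)*(y + sqrt(-23 + y)))/y = (4 + x)*(y + sqrt(-23 + y))/y)
1/(-6377 + V(65, -33)) = 1/(-6377 + (4*sqrt(-23 - 33) + 65*sqrt(-23 - 33) - 33*(4 + 65))/(-33)) = 1/(-6377 - (4*sqrt(-56) + 65*sqrt(-56) - 33*69)/33) = 1/(-6377 - (4*(2*I*sqrt(14)) + 65*(2*I*sqrt(14)) - 2277)/33) = 1/(-6377 - (8*I*sqrt(14) + 130*I*sqrt(14) - 2277)/33) = 1/(-6377 - (-2277 + 138*I*sqrt(14))/33) = 1/(-6377 + (69 - 46*I*sqrt(14)/11)) = 1/(-6308 - 46*I*sqrt(14)/11)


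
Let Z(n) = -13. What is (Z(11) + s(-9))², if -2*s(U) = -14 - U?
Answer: 441/4 ≈ 110.25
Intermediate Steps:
s(U) = 7 + U/2 (s(U) = -(-14 - U)/2 = 7 + U/2)
(Z(11) + s(-9))² = (-13 + (7 + (½)*(-9)))² = (-13 + (7 - 9/2))² = (-13 + 5/2)² = (-21/2)² = 441/4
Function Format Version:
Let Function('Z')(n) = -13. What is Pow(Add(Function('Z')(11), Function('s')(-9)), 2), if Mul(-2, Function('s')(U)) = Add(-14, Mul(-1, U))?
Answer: Rational(441, 4) ≈ 110.25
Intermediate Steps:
Function('s')(U) = Add(7, Mul(Rational(1, 2), U)) (Function('s')(U) = Mul(Rational(-1, 2), Add(-14, Mul(-1, U))) = Add(7, Mul(Rational(1, 2), U)))
Pow(Add(Function('Z')(11), Function('s')(-9)), 2) = Pow(Add(-13, Add(7, Mul(Rational(1, 2), -9))), 2) = Pow(Add(-13, Add(7, Rational(-9, 2))), 2) = Pow(Add(-13, Rational(5, 2)), 2) = Pow(Rational(-21, 2), 2) = Rational(441, 4)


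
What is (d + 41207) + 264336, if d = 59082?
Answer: 364625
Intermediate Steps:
(d + 41207) + 264336 = (59082 + 41207) + 264336 = 100289 + 264336 = 364625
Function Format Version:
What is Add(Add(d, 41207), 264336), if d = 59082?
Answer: 364625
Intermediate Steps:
Add(Add(d, 41207), 264336) = Add(Add(59082, 41207), 264336) = Add(100289, 264336) = 364625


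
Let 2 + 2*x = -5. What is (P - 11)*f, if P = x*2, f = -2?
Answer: 36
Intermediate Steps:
x = -7/2 (x = -1 + (½)*(-5) = -1 - 5/2 = -7/2 ≈ -3.5000)
P = -7 (P = -7/2*2 = -7)
(P - 11)*f = (-7 - 11)*(-2) = -18*(-2) = 36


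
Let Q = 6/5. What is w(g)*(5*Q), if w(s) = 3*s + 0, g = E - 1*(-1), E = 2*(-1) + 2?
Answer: 18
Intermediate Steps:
E = 0 (E = -2 + 2 = 0)
Q = 6/5 (Q = 6*(1/5) = 6/5 ≈ 1.2000)
g = 1 (g = 0 - 1*(-1) = 0 + 1 = 1)
w(s) = 3*s
w(g)*(5*Q) = (3*1)*(5*(6/5)) = 3*6 = 18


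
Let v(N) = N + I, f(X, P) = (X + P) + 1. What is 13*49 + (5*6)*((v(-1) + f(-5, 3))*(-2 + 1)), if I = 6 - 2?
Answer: 577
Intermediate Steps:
f(X, P) = 1 + P + X (f(X, P) = (P + X) + 1 = 1 + P + X)
I = 4
v(N) = 4 + N (v(N) = N + 4 = 4 + N)
13*49 + (5*6)*((v(-1) + f(-5, 3))*(-2 + 1)) = 13*49 + (5*6)*(((4 - 1) + (1 + 3 - 5))*(-2 + 1)) = 637 + 30*((3 - 1)*(-1)) = 637 + 30*(2*(-1)) = 637 + 30*(-2) = 637 - 60 = 577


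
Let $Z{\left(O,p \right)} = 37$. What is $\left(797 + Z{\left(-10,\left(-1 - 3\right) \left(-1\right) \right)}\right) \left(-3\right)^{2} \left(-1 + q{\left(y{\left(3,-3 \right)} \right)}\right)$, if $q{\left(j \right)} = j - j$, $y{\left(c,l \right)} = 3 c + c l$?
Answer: $-7506$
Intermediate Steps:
$q{\left(j \right)} = 0$
$\left(797 + Z{\left(-10,\left(-1 - 3\right) \left(-1\right) \right)}\right) \left(-3\right)^{2} \left(-1 + q{\left(y{\left(3,-3 \right)} \right)}\right) = \left(797 + 37\right) \left(-3\right)^{2} \left(-1 + 0\right) = 834 \cdot 9 \left(-1\right) = 834 \left(-9\right) = -7506$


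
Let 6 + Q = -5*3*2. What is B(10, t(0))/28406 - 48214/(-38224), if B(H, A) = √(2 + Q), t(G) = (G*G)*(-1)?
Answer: 24107/19112 + I*√34/28406 ≈ 1.2614 + 0.00020527*I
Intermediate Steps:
t(G) = -G² (t(G) = G²*(-1) = -G²)
Q = -36 (Q = -6 - 5*3*2 = -6 - 15*2 = -6 - 30 = -36)
B(H, A) = I*√34 (B(H, A) = √(2 - 36) = √(-34) = I*√34)
B(10, t(0))/28406 - 48214/(-38224) = (I*√34)/28406 - 48214/(-38224) = (I*√34)*(1/28406) - 48214*(-1/38224) = I*√34/28406 + 24107/19112 = 24107/19112 + I*√34/28406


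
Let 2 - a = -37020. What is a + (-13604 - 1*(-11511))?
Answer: 34929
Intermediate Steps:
a = 37022 (a = 2 - 1*(-37020) = 2 + 37020 = 37022)
a + (-13604 - 1*(-11511)) = 37022 + (-13604 - 1*(-11511)) = 37022 + (-13604 + 11511) = 37022 - 2093 = 34929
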